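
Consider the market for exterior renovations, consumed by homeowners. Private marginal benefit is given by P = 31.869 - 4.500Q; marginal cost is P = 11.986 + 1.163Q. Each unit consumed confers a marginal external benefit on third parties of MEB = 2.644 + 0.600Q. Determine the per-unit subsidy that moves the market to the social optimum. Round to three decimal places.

subsidy = 5.314 per unit

Social marginal benefit = demand + MEB = 34.513 - 3.900Q.
Set SMB = MC: 34.513 - 3.900Q = 11.986 + 1.163Q → Q* = 4.4493.
The Pigouvian subsidy equals MEB at Q*: 2.644 + 0.600×4.4493 = 5.3136.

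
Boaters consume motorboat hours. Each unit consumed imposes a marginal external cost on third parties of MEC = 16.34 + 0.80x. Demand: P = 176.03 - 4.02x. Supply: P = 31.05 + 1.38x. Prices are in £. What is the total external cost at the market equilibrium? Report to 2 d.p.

£727.03

Market equilibrium (private): 31.05 + 1.38x = 176.03 - 4.02x → x_m = 26.8481.
Total external cost = ∫₀^{x_m} (16.34 + 0.80x) dx = 16.34×26.8481 + ½×0.80×26.8481² = 727.0261.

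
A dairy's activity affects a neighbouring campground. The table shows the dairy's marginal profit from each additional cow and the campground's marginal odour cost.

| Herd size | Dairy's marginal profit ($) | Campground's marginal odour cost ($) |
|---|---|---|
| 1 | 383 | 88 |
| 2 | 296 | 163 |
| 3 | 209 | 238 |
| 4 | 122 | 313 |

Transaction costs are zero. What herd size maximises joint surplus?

2

Bargaining reaches the level where marginal profit last exceeds marginal odour cost.
That holds through level 2 (296 ≥ 163) but not at 3 (209 < 238).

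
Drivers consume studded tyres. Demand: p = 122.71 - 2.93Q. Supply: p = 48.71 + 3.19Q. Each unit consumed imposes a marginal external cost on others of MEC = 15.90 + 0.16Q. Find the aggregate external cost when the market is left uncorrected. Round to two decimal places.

Market equilibrium (private): 48.71 + 3.19Q = 122.71 - 2.93Q → Q_m = 12.0915.
Total external cost = ∫₀^{Q_m} (15.90 + 0.16Q) dQ = 15.90×12.0915 + ½×0.16×12.0915² = 203.9512.

203.95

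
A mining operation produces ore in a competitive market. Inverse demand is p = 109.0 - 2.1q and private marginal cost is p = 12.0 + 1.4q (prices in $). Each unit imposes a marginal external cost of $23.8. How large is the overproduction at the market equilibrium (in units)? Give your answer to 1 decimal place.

6.8 units

Market equilibrium (private): 12.0 + 1.4q = 109.0 - 2.1q → q_m = 27.7143.
Social marginal cost = private MC + MEC = 35.8 + 1.4q.
Set SMC = demand: 35.8 + 1.4q = 109.0 - 2.1q → q* = 20.9143.
Gap = |27.7143 − 20.9143| = 6.8000.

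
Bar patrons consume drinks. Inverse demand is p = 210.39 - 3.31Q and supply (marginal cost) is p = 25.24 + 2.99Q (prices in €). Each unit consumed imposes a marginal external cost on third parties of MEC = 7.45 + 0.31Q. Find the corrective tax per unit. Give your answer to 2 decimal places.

Social marginal benefit = demand − MEC = 202.94 - 3.62Q.
Set SMB = MC: 202.94 - 3.62Q = 25.24 + 2.99Q → Q* = 26.8835.
The Pigouvian tax equals MEC at Q*: 7.45 + 0.31×26.8835 = 15.7839.

tax = €15.78 per unit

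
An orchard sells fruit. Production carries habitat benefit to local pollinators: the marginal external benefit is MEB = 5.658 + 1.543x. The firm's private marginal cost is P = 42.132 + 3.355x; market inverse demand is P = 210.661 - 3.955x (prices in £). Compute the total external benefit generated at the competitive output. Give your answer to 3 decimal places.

£540.506

Market equilibrium (private): 42.132 + 3.355x = 210.661 - 3.955x → x_m = 23.0546.
Total external benefit = ∫₀^{x_m} (5.658 + 1.543x) dx = 5.658×23.0546 + ½×1.543×23.0546² = 540.5064.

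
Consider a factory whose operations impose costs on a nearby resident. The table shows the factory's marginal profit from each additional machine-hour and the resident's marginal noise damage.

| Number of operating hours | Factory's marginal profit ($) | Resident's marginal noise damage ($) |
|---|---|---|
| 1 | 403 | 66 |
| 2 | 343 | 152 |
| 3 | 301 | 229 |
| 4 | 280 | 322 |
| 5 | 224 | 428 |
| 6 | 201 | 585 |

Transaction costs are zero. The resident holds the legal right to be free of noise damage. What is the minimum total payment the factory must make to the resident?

Efficient level: marginal profit ≥ marginal noise damage through level 3, so k* = 3.
With the resident holding the right, the factory must at least compensate total damage at k*: 66 + 152 + 229 = 447.

$447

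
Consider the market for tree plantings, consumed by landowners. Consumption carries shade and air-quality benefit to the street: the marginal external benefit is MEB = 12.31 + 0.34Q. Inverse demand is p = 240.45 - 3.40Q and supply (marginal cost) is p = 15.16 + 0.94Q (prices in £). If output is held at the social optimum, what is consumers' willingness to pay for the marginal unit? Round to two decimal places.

Social marginal benefit = demand + MEB = 252.76 - 3.06Q.
Set SMB = MC: 252.76 - 3.06Q = 15.16 + 0.94Q → Q* = 59.4000.
Consumer price on the demand curve at Q*: 240.45 − 3.40×59.4000 = 38.4900.

P = £38.49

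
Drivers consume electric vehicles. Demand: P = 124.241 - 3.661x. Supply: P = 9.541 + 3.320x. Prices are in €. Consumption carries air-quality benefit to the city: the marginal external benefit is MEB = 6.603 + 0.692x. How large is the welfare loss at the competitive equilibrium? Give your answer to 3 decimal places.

Market equilibrium (private): 9.541 + 3.320x = 124.241 - 3.661x → x_m = 16.4303.
Social marginal benefit = demand + MEB = 130.844 - 2.969x.
Set SMB = MC: 130.844 - 2.969x = 9.541 + 3.320x → x* = 19.2881.
Height of the DWL triangle at x_m is SMB(x_m) − MC(x_m) = MEB(x_m) = 17.9728.
DWL = ½ × 2.8578 × 17.9728 = 25.6813.

DWL = €25.681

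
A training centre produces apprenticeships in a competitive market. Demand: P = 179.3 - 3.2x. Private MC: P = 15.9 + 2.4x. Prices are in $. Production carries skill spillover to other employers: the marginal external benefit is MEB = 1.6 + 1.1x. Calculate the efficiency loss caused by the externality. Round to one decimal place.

Market equilibrium (private): 15.9 + 2.4x = 179.3 - 3.2x → x_m = 29.1786.
Social marginal cost = private MC − MEB = 14.3 + 1.3x.
Set SMC = demand: 14.3 + 1.3x = 179.3 - 3.2x → x* = 36.6667.
The loss is the area between SMC and demand from x* to x_m; with linear curves that's a triangle of height MEB(x_m).
DWL = ½ × 7.4881 × 33.6964 = 126.1610.

DWL = $126.2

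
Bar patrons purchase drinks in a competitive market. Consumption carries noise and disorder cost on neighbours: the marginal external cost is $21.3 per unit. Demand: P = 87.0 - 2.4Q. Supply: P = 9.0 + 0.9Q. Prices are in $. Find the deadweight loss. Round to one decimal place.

DWL = $68.7

Market equilibrium (private): 9.0 + 0.9Q = 87.0 - 2.4Q → Q_m = 23.6364.
Social marginal benefit = demand − MEC = 65.7 - 2.4Q.
Set SMB = MC: 65.7 - 2.4Q = 9.0 + 0.9Q → Q* = 17.1818.
The loss is the area between SMB and MC from Q* to Q_m; with linear curves that's a triangle of height MEC(Q_m).
DWL = ½ × 6.4546 × 21.3000 = 68.7415.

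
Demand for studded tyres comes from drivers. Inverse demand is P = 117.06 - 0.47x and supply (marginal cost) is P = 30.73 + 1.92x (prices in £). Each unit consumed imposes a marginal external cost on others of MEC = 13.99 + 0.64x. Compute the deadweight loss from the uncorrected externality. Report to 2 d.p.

Market equilibrium (private): 30.73 + 1.92x = 117.06 - 0.47x → x_m = 36.1213.
Social marginal benefit = demand − MEC = 103.07 - 1.11x.
Set SMB = MC: 103.07 - 1.11x = 30.73 + 1.92x → x* = 23.8746.
The welfare-loss triangle has base |x_m − x*| and height MEC(x_m) (the vertical gap between SMB and MC is zero at x* and MEC at x_m).
DWL = ½ × 12.2467 × 37.1077 = 227.2234.

DWL = £227.22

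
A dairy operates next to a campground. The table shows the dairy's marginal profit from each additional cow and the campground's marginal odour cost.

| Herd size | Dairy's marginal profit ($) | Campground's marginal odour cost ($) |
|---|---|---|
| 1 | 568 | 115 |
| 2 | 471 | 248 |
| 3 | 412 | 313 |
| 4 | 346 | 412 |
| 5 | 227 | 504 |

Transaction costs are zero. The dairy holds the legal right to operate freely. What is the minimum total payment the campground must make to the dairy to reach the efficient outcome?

$573

Left alone the dairy would choose level 5 (marginal profit stays positive).
Efficient level: k* = 3 (marginal profit ≥ marginal odour cost through 3).
The campground must at least cover the dairy's forgone profit from cutting 5→3: 346 + 227 = 573.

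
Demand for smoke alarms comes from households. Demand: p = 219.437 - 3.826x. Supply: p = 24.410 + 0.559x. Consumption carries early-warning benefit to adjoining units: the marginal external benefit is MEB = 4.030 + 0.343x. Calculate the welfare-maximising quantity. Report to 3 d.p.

x* = 49.247

Social marginal benefit = demand + MEB = 223.467 - 3.483x.
Set SMB = MC: 223.467 - 3.483x = 24.410 + 0.559x → x* = 49.2472.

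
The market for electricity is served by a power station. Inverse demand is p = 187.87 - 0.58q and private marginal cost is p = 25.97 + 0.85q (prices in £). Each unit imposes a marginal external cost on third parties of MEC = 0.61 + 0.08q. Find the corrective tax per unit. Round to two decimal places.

Social marginal cost = private MC + MEC = 26.58 + 0.93q.
Set SMC = demand: 26.58 + 0.93q = 187.87 - 0.58q → q* = 106.8146.
The Pigouvian tax equals MEC at q*: 0.61 + 0.08×106.8146 = 9.1552.

tax = £9.16 per unit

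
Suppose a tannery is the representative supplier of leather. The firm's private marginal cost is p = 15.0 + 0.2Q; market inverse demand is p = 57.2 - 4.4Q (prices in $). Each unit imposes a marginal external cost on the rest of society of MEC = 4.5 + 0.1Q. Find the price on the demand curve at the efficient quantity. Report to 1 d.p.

P = $21.9

Social marginal cost = private MC + MEC = 19.5 + 0.3Q.
Set SMC = demand: 19.5 + 0.3Q = 57.2 - 4.4Q → Q* = 8.0213.
Consumer price on the demand curve at Q*: 57.2 − 4.4×8.0213 = 21.9063.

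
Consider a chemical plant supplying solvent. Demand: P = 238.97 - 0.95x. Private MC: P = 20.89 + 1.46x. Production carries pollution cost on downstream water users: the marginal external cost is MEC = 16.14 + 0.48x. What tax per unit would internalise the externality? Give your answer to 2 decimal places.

Social marginal cost = private MC + MEC = 37.03 + 1.94x.
Set SMC = demand: 37.03 + 1.94x = 238.97 - 0.95x → x* = 69.8754.
The Pigouvian tax equals MEC at x*: 16.14 + 0.48×69.8754 = 49.6802.

tax = 49.68 per unit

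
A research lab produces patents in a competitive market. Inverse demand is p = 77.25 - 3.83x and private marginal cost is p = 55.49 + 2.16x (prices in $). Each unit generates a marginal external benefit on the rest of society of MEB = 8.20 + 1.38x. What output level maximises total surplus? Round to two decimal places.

Social marginal cost = private MC − MEB = 47.29 + 0.78x.
Set SMC = demand: 47.29 + 0.78x = 77.25 - 3.83x → x* = 6.4989.

x* = 6.50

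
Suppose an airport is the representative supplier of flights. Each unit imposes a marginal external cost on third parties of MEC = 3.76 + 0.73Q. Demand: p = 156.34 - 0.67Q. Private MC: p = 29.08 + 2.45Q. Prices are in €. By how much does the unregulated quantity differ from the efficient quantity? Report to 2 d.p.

8.71 units

Market equilibrium (private): 29.08 + 2.45Q = 156.34 - 0.67Q → Q_m = 40.7885.
Social marginal cost = private MC + MEC = 32.84 + 3.18Q.
Set SMC = demand: 32.84 + 3.18Q = 156.34 - 0.67Q → Q* = 32.0779.
Gap = |40.7885 − 32.0779| = 8.7106.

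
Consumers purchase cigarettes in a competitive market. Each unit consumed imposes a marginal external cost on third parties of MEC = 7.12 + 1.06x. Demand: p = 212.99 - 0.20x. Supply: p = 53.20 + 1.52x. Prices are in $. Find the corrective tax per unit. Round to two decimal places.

tax = $65.33 per unit

Social marginal benefit = demand − MEC = 205.87 - 1.26x.
Set SMB = MC: 205.87 - 1.26x = 53.20 + 1.52x → x* = 54.9173.
The Pigouvian tax equals MEC at x*: 7.12 + 1.06×54.9173 = 65.3323.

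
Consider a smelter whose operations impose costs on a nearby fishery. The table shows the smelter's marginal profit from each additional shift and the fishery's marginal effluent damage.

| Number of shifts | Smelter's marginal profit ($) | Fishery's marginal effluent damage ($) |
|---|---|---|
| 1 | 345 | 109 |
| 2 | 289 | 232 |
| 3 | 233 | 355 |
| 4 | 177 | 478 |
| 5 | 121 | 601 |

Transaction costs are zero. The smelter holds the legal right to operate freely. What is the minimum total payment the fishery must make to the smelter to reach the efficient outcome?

$531

Left alone the smelter would choose level 5 (marginal profit stays positive).
Efficient level: k* = 2 (marginal profit ≥ marginal effluent damage through 2).
The fishery must at least cover the smelter's forgone profit from cutting 5→2: 233 + 177 + 121 = 531.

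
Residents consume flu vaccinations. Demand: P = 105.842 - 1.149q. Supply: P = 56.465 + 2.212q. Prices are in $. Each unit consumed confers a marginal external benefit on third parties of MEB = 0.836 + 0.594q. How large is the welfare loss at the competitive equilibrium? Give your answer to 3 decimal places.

Market equilibrium (private): 56.465 + 2.212q = 105.842 - 1.149q → q_m = 14.6912.
Social marginal benefit = demand + MEB = 106.678 - 0.555q.
Set SMB = MC: 106.678 - 0.555q = 56.465 + 2.212q → q* = 18.1471.
Height of the DWL triangle at q_m is SMB(q_m) − MC(q_m) = MEB(q_m) = 9.5626.
DWL = ½ × 3.4559 × 9.5626 = 16.5237.

DWL = $16.524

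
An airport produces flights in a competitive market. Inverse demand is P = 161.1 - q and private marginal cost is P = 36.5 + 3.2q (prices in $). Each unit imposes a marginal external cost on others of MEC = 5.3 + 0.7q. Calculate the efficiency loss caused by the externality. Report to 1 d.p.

DWL = $69.3

Market equilibrium (private): 36.5 + 3.2q = 161.1 - q → q_m = 29.6667.
Social marginal cost = private MC + MEC = 41.8 + 3.9q.
Set SMC = demand: 41.8 + 3.9q = 161.1 - q → q* = 24.3469.
The welfare-loss triangle has base |q_m − q*| and height MEC(q_m) (the vertical gap between SMC and demand is zero at q* and MEC at q_m).
DWL = ½ × 5.3198 × 26.0667 = 69.3348.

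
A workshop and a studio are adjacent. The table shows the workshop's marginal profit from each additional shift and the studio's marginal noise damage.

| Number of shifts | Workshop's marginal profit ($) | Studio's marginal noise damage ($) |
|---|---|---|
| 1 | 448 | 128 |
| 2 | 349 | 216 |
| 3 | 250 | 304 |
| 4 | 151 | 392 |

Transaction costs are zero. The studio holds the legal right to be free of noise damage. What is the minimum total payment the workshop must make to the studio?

Efficient level: marginal profit ≥ marginal noise damage through level 2, so k* = 2.
With the studio holding the right, the workshop must at least compensate total damage at k*: 128 + 216 = 344.

$344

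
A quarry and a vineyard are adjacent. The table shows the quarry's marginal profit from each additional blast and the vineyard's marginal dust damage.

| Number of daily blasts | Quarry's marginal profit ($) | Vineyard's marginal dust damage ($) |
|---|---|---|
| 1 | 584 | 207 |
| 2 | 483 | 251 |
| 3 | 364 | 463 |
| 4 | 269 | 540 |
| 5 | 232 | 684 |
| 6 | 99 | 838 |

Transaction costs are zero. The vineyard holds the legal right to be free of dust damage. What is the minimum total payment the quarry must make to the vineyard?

$458

Efficient level: marginal profit ≥ marginal dust damage through level 2, so k* = 2.
With the vineyard holding the right, the quarry must at least compensate total damage at k*: 207 + 251 = 458.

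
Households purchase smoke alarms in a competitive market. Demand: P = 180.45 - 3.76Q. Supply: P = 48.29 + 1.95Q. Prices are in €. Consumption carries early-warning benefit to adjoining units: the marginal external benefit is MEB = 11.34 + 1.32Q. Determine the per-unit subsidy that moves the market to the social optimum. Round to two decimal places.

Social marginal benefit = demand + MEB = 191.79 - 2.44Q.
Set SMB = MC: 191.79 - 2.44Q = 48.29 + 1.95Q → Q* = 32.6879.
The Pigouvian subsidy equals MEB at Q*: 11.34 + 1.32×32.6879 = 54.4880.

subsidy = €54.49 per unit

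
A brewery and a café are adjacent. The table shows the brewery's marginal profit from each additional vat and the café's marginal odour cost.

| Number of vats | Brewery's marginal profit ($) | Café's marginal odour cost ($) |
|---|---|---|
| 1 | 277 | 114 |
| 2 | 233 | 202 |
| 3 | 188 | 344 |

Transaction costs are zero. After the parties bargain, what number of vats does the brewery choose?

2

Bargaining reaches the level where marginal profit last exceeds marginal odour cost.
That holds through level 2 (233 ≥ 202) but not at 3 (188 < 344).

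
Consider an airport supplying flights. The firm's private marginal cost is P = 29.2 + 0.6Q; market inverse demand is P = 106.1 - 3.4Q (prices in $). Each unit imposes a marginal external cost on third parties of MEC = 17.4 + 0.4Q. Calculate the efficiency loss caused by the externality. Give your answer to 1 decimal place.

Market equilibrium (private): 29.2 + 0.6Q = 106.1 - 3.4Q → Q_m = 19.2250.
Social marginal cost = private MC + MEC = 46.6 + Q.
Set SMC = demand: 46.6 + Q = 106.1 - 3.4Q → Q* = 13.5227.
The loss is the area between SMC and demand from Q* to Q_m; with linear curves that's a triangle of height MEC(Q_m).
DWL = ½ × 5.7023 × 25.0900 = 71.5354.

DWL = $71.5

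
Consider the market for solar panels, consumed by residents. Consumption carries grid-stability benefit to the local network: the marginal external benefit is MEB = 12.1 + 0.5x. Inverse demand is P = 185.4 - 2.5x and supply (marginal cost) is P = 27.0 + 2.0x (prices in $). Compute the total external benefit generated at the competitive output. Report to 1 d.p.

Market equilibrium (private): 27.0 + 2.0x = 185.4 - 2.5x → x_m = 35.2000.
Total external benefit = ∫₀^{x_m} (12.1 + 0.5x) dx = 12.1×35.2000 + ½×0.5×35.2000² = 735.6800.

$735.7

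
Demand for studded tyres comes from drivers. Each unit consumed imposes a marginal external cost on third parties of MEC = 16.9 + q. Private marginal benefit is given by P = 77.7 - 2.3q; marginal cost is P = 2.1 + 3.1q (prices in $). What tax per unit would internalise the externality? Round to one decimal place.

Social marginal benefit = demand − MEC = 60.8 - 3.3q.
Set SMB = MC: 60.8 - 3.3q = 2.1 + 3.1q → q* = 9.1719.
The Pigouvian tax equals MEC at q*: 16.9 + 1.0×9.1719 = 26.0719.

tax = $26.1 per unit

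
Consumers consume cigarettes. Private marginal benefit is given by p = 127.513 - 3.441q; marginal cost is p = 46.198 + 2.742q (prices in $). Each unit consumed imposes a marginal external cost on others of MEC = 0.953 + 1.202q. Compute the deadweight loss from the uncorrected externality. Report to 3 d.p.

Market equilibrium (private): 46.198 + 2.742q = 127.513 - 3.441q → q_m = 13.1514.
Social marginal benefit = demand − MEC = 126.560 - 4.643q.
Set SMB = MC: 126.560 - 4.643q = 46.198 + 2.742q → q* = 10.8818.
Between q* and q_m the wedge MC − SMB runs linearly from 0 to MEC(q_m), so the loss is a triangle.
DWL = ½ × 2.2696 × 16.7610 = 19.0204.

DWL = $19.020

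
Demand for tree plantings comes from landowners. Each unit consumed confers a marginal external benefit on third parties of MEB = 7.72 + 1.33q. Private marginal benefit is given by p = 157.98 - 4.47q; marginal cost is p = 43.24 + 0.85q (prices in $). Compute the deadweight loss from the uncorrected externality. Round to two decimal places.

Market equilibrium (private): 43.24 + 0.85q = 157.98 - 4.47q → q_m = 21.5677.
Social marginal benefit = demand + MEB = 165.70 - 3.14q.
Set SMB = MC: 165.70 - 3.14q = 43.24 + 0.85q → q* = 30.6917.
Between q* and q_m the wedge SMB − MC runs linearly from 0 to MEB(q_m), so the loss is a triangle.
DWL = ½ × 9.1240 × 36.4050 = 166.0796.

DWL = $166.08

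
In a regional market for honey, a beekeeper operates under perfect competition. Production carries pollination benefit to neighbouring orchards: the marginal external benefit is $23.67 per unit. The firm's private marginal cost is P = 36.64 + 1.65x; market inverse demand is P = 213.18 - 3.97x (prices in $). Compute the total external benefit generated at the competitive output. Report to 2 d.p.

Market equilibrium (private): 36.64 + 1.65x = 213.18 - 3.97x → x_m = 31.4128.
Total external benefit = MEB × x_m = 23.67 × 31.4128 = 743.5410.

$743.54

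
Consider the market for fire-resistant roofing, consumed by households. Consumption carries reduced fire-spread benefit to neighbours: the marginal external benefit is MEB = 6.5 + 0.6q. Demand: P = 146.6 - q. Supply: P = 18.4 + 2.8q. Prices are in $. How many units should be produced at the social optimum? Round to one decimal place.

q* = 42.1

Social marginal benefit = demand + MEB = 153.1 - 0.4q.
Set SMB = MC: 153.1 - 0.4q = 18.4 + 2.8q → q* = 42.0938.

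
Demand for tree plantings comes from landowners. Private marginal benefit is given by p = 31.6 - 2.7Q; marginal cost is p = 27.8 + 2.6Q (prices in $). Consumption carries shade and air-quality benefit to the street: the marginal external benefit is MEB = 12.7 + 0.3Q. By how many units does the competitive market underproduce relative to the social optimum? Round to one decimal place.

Market equilibrium (private): 27.8 + 2.6Q = 31.6 - 2.7Q → Q_m = 0.7170.
Social marginal benefit = demand + MEB = 44.3 - 2.4Q.
Set SMB = MC: 44.3 - 2.4Q = 27.8 + 2.6Q → Q* = 3.3000.
Gap = |0.7170 − 3.3000| = 2.5830.

2.6 units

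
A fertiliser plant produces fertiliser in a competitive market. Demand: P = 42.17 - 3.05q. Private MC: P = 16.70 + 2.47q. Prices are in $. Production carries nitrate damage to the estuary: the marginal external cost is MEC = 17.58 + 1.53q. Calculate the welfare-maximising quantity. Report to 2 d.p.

q* = 1.12

Social marginal cost = private MC + MEC = 34.28 + 4.00q.
Set SMC = demand: 34.28 + 4.00q = 42.17 - 3.05q → q* = 1.1191.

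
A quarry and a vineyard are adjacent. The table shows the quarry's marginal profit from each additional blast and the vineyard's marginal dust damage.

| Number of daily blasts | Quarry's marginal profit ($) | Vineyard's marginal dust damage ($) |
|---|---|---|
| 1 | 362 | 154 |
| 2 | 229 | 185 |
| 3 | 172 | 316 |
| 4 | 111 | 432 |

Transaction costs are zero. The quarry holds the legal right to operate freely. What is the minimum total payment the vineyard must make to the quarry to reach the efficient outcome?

Left alone the quarry would choose level 4 (marginal profit stays positive).
Efficient level: k* = 2 (marginal profit ≥ marginal dust damage through 2).
The vineyard must at least cover the quarry's forgone profit from cutting 4→2: 172 + 111 = 283.

$283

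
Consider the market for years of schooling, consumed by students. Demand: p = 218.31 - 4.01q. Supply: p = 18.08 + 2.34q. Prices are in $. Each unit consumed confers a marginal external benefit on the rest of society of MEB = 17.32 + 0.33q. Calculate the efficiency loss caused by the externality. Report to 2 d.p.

Market equilibrium (private): 18.08 + 2.34q = 218.31 - 4.01q → q_m = 31.5323.
Social marginal benefit = demand + MEB = 235.63 - 3.68q.
Set SMB = MC: 235.63 - 3.68q = 18.08 + 2.34q → q* = 36.1379.
The welfare-loss triangle has base |q_m − q*| and height MEB(q_m) (the vertical gap between SMB and MC is zero at q* and MEB at q_m).
DWL = ½ × 4.6056 × 27.7257 = 63.8467.

DWL = $63.85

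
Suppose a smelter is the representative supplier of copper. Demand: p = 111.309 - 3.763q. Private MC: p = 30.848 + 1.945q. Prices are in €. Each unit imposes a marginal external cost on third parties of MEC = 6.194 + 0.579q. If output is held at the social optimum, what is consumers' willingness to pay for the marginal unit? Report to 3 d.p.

Social marginal cost = private MC + MEC = 37.042 + 2.524q.
Set SMC = demand: 37.042 + 2.524q = 111.309 - 3.763q → q* = 11.8128.
Consumer price on the demand curve at q*: 111.309 − 3.763×11.8128 = 66.8574.

P = €66.857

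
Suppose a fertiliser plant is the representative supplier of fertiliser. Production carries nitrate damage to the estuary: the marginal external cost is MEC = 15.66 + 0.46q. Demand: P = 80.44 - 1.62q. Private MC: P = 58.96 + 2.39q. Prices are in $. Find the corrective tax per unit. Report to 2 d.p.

tax = $16.26 per unit

Social marginal cost = private MC + MEC = 74.62 + 2.85q.
Set SMC = demand: 74.62 + 2.85q = 80.44 - 1.62q → q* = 1.3020.
The Pigouvian tax equals MEC at q*: 15.66 + 0.46×1.3020 = 16.2589.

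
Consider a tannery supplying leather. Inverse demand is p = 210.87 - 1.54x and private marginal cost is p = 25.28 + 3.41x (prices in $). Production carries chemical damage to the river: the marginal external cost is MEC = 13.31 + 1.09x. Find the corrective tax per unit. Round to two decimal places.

Social marginal cost = private MC + MEC = 38.59 + 4.50x.
Set SMC = demand: 38.59 + 4.50x = 210.87 - 1.54x → x* = 28.5232.
The Pigouvian tax equals MEC at x*: 13.31 + 1.09×28.5232 = 44.4003.

tax = $44.40 per unit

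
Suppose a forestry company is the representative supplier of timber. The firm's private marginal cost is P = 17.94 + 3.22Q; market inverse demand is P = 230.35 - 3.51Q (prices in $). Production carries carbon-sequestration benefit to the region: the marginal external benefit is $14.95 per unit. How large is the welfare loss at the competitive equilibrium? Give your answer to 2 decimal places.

Market equilibrium (private): 17.94 + 3.22Q = 230.35 - 3.51Q → Q_m = 31.5617.
Social marginal cost = private MC − MEB = 2.99 + 3.22Q.
Set SMC = demand: 2.99 + 3.22Q = 230.35 - 3.51Q → Q* = 33.7831.
Between Q* and Q_m the wedge demand − SMC runs linearly from 0 to MEB(Q_m), so the loss is a triangle.
DWL = ½ × 2.2214 × 14.9500 = 16.6050.

DWL = $16.60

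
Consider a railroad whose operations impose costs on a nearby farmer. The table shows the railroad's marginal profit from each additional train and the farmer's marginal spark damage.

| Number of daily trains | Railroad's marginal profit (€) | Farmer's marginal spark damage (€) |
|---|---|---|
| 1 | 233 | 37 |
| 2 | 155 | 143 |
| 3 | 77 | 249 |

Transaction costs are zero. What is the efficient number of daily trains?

Bargaining reaches the level where marginal profit last exceeds marginal spark damage.
That holds through level 2 (155 ≥ 143) but not at 3 (77 < 249).

2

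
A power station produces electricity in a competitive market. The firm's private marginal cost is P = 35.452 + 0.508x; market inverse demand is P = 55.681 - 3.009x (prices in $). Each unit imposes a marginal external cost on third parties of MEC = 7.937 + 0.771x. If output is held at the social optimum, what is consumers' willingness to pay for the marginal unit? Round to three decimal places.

P = $47.055

Social marginal cost = private MC + MEC = 43.389 + 1.279x.
Set SMC = demand: 43.389 + 1.279x = 55.681 - 3.009x → x* = 2.8666.
Consumer price on the demand curve at x*: 55.681 − 3.009×2.8666 = 47.0554.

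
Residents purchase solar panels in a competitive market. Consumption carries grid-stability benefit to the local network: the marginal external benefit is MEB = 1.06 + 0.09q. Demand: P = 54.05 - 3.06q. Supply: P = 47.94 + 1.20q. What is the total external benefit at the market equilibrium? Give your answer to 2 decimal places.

Market equilibrium (private): 47.94 + 1.20q = 54.05 - 3.06q → q_m = 1.4343.
Total external benefit = ∫₀^{q_m} (1.06 + 0.09q) dq = 1.06×1.4343 + ½×0.09×1.4343² = 1.6129.

1.61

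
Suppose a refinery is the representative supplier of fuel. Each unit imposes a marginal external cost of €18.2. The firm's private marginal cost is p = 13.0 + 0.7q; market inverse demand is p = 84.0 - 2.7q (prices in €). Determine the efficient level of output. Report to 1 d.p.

Social marginal cost = private MC + MEC = 31.2 + 0.7q.
Set SMC = demand: 31.2 + 0.7q = 84.0 - 2.7q → q* = 15.5294.

q* = 15.5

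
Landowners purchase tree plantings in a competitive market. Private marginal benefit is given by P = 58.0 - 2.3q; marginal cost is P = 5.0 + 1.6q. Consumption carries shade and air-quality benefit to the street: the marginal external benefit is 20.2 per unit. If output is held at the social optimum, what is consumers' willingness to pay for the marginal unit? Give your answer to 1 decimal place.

P = 14.8

Social marginal benefit = demand + MEB = 78.2 - 2.3q.
Set SMB = MC: 78.2 - 2.3q = 5.0 + 1.6q → q* = 18.7692.
Consumer price on the demand curve at q*: 58.0 − 2.3×18.7692 = 14.8308.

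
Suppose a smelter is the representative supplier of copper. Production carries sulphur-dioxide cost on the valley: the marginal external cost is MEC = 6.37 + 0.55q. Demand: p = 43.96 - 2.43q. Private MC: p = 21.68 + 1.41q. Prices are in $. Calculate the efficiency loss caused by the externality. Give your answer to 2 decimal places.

Market equilibrium (private): 21.68 + 1.41q = 43.96 - 2.43q → q_m = 5.8021.
Social marginal cost = private MC + MEC = 28.05 + 1.96q.
Set SMC = demand: 28.05 + 1.96q = 43.96 - 2.43q → q* = 3.6241.
Height of the DWL triangle at q_m is SMC(q_m) − demand(q_m) = MEC(q_m) = 9.5611.
DWL = ½ × 2.1780 × 9.5611 = 10.4120.

DWL = $10.41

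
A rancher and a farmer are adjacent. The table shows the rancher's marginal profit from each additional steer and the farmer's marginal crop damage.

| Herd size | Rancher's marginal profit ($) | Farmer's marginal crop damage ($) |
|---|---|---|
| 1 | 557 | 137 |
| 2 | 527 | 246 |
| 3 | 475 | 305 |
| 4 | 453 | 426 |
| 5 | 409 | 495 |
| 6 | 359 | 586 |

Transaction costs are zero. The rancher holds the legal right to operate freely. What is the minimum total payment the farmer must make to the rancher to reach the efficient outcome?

Left alone the rancher would choose level 6 (marginal profit stays positive).
Efficient level: k* = 4 (marginal profit ≥ marginal crop damage through 4).
The farmer must at least cover the rancher's forgone profit from cutting 6→4: 409 + 359 = 768.

$768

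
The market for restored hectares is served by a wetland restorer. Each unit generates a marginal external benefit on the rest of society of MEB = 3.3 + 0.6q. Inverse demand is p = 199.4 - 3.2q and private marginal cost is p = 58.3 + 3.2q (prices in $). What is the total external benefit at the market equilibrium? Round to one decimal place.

$218.6

Market equilibrium (private): 58.3 + 3.2q = 199.4 - 3.2q → q_m = 22.0469.
Total external benefit = ∫₀^{q_m} (3.3 + 0.6q) dq = 3.3×22.0469 + ½×0.6×22.0469² = 218.5745.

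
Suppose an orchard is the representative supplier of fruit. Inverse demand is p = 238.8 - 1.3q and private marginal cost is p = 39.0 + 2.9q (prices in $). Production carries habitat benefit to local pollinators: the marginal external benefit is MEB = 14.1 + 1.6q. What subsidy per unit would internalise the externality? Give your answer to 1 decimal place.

subsidy = $145.7 per unit

Social marginal cost = private MC − MEB = 24.9 + 1.3q.
Set SMC = demand: 24.9 + 1.3q = 238.8 - 1.3q → q* = 82.2692.
The Pigouvian subsidy equals MEB at q*: 14.1 + 1.6×82.2692 = 145.7307.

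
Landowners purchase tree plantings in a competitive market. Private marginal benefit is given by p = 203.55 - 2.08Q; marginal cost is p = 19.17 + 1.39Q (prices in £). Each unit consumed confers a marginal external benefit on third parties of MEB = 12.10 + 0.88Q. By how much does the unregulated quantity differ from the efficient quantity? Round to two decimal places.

Market equilibrium (private): 19.17 + 1.39Q = 203.55 - 2.08Q → Q_m = 53.1354.
Social marginal benefit = demand + MEB = 215.65 - 1.20Q.
Set SMB = MC: 215.65 - 1.20Q = 19.17 + 1.39Q → Q* = 75.8610.
Gap = |53.1354 − 75.8610| = 22.7256.

22.73 units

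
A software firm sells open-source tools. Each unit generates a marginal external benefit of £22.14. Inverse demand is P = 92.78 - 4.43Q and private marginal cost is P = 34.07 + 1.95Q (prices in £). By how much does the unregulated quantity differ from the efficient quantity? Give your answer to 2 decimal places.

3.47 units

Market equilibrium (private): 34.07 + 1.95Q = 92.78 - 4.43Q → Q_m = 9.2022.
Social marginal cost = private MC − MEB = 11.93 + 1.95Q.
Set SMC = demand: 11.93 + 1.95Q = 92.78 - 4.43Q → Q* = 12.6724.
Gap = |9.2022 − 12.6724| = 3.4702.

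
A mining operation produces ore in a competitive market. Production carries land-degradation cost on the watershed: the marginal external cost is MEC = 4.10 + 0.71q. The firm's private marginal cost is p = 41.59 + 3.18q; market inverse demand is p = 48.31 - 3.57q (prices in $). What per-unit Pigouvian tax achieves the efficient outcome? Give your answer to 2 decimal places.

Social marginal cost = private MC + MEC = 45.69 + 3.89q.
Set SMC = demand: 45.69 + 3.89q = 48.31 - 3.57q → q* = 0.3512.
The Pigouvian tax equals MEC at q*: 4.10 + 0.71×0.3512 = 4.3494.

tax = $4.35 per unit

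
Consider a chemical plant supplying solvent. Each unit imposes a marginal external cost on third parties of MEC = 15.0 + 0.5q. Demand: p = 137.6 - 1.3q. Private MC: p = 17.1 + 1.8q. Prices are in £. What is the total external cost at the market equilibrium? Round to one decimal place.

Market equilibrium (private): 17.1 + 1.8q = 137.6 - 1.3q → q_m = 38.8710.
Total external cost = ∫₀^{q_m} (15.0 + 0.5q) dq = 15.0×38.8710 + ½×0.5×38.8710² = 960.8037.

£960.8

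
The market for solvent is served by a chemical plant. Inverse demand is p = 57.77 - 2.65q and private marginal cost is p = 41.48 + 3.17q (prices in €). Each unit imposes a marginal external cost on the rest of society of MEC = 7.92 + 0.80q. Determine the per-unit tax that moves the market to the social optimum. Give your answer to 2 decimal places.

Social marginal cost = private MC + MEC = 49.40 + 3.97q.
Set SMC = demand: 49.40 + 3.97q = 57.77 - 2.65q → q* = 1.2644.
The Pigouvian tax equals MEC at q*: 7.92 + 0.80×1.2644 = 8.9315.

tax = €8.93 per unit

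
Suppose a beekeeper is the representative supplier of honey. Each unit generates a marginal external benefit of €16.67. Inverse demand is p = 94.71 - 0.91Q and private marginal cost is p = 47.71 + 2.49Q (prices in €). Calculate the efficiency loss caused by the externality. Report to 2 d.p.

Market equilibrium (private): 47.71 + 2.49Q = 94.71 - 0.91Q → Q_m = 13.8235.
Social marginal cost = private MC − MEB = 31.04 + 2.49Q.
Set SMC = demand: 31.04 + 2.49Q = 94.71 - 0.91Q → Q* = 18.7265.
Between Q* and Q_m the wedge demand − SMC runs linearly from 0 to MEB(Q_m), so the loss is a triangle.
DWL = ½ × 4.9030 × 16.6700 = 40.8665.

DWL = €40.87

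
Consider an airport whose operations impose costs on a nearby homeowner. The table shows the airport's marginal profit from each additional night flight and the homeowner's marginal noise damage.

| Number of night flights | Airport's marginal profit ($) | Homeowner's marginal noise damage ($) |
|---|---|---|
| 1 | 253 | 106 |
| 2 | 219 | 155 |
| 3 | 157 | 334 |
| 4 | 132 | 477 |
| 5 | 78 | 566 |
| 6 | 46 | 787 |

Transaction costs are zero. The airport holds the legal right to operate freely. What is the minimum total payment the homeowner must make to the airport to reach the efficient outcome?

$413

Left alone the airport would choose level 6 (marginal profit stays positive).
Efficient level: k* = 2 (marginal profit ≥ marginal noise damage through 2).
The homeowner must at least cover the airport's forgone profit from cutting 6→2: 157 + 132 + 78 + 46 = 413.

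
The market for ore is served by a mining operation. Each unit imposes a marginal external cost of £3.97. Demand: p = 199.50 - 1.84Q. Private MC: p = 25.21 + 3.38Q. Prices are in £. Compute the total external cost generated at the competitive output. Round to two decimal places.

£132.55

Market equilibrium (private): 25.21 + 3.38Q = 199.50 - 1.84Q → Q_m = 33.3889.
Total external cost = MEC × Q_m = 3.97 × 33.3889 = 132.5539.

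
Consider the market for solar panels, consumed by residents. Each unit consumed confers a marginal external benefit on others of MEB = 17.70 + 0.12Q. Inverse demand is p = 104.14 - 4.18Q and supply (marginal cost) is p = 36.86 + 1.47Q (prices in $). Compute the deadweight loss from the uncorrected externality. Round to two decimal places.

Market equilibrium (private): 36.86 + 1.47Q = 104.14 - 4.18Q → Q_m = 11.9080.
Social marginal benefit = demand + MEB = 121.84 - 4.06Q.
Set SMB = MC: 121.84 - 4.06Q = 36.86 + 1.47Q → Q* = 15.3671.
The loss is the area between SMB and MC from Q* to Q_m; with linear curves that's a triangle of height MEB(Q_m).
DWL = ½ × 3.4591 × 19.1290 = 33.0846.

DWL = $33.08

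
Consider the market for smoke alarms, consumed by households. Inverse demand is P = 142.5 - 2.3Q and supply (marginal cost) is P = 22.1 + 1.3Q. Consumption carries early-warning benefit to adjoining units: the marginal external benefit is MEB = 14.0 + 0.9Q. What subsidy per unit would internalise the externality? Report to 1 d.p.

subsidy = 58.8 per unit

Social marginal benefit = demand + MEB = 156.5 - 1.4Q.
Set SMB = MC: 156.5 - 1.4Q = 22.1 + 1.3Q → Q* = 49.7778.
The Pigouvian subsidy equals MEB at Q*: 14.0 + 0.9×49.7778 = 58.8000.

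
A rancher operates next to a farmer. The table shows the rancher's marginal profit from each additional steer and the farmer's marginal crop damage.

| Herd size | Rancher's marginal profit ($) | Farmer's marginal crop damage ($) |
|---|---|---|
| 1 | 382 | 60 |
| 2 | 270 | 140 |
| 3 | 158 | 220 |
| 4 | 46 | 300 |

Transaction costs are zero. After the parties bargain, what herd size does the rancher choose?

2

Bargaining reaches the level where marginal profit last exceeds marginal crop damage.
That holds through level 2 (270 ≥ 140) but not at 3 (158 < 220).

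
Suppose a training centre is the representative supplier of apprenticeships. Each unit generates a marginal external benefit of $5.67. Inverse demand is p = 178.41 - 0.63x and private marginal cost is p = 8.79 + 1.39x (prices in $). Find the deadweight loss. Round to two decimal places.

DWL = $7.96

Market equilibrium (private): 8.79 + 1.39x = 178.41 - 0.63x → x_m = 83.9703.
Social marginal cost = private MC − MEB = 3.12 + 1.39x.
Set SMC = demand: 3.12 + 1.39x = 178.41 - 0.63x → x* = 86.7772.
The welfare-loss triangle has base |x_m − x*| and height MEB(x_m) (the vertical gap between SMC and demand is zero at x* and MEB at x_m).
DWL = ½ × 2.8069 × 5.6700 = 7.9576.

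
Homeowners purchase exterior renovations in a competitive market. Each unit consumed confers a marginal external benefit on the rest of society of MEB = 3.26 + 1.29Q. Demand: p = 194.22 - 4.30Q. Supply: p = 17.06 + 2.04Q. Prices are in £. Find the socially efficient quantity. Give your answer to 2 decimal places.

Social marginal benefit = demand + MEB = 197.48 - 3.01Q.
Set SMB = MC: 197.48 - 3.01Q = 17.06 + 2.04Q → Q* = 35.7267.

Q* = 35.73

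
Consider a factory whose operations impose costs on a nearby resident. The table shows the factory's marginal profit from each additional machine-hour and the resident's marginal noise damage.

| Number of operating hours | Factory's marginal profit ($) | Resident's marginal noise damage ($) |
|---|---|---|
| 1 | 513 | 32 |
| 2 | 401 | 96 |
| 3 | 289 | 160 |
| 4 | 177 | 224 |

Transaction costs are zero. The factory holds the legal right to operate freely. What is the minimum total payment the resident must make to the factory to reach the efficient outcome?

Left alone the factory would choose level 4 (marginal profit stays positive).
Efficient level: k* = 3 (marginal profit ≥ marginal noise damage through 3).
The resident must at least cover the factory's forgone profit from cutting 4→3: 177 = 177.

$177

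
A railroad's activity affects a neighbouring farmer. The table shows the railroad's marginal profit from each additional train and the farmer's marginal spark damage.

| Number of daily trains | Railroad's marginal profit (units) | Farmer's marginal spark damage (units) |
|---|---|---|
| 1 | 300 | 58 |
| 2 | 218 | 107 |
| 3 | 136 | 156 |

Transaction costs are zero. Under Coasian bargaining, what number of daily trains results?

2

Bargaining reaches the level where marginal profit last exceeds marginal spark damage.
That holds through level 2 (218 ≥ 107) but not at 3 (136 < 156).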